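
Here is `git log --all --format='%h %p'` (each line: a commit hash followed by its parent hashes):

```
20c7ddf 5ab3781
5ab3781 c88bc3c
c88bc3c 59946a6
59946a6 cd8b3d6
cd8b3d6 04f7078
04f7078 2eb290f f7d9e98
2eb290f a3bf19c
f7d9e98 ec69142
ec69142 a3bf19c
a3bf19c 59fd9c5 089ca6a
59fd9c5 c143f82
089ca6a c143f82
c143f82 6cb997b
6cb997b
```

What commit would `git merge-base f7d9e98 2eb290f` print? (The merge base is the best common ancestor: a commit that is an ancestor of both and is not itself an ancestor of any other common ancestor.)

a3bf19c

Ancestors of f7d9e98: {089ca6a, 59fd9c5, 6cb997b, a3bf19c, c143f82, ec69142, f7d9e98}.
Ancestors of 2eb290f: {089ca6a, 2eb290f, 59fd9c5, 6cb997b, a3bf19c, c143f82}.
Common ancestors: {089ca6a, 59fd9c5, 6cb997b, a3bf19c, c143f82}.
Among these, a3bf19c is not an ancestor of any other common ancestor — it is the merge base.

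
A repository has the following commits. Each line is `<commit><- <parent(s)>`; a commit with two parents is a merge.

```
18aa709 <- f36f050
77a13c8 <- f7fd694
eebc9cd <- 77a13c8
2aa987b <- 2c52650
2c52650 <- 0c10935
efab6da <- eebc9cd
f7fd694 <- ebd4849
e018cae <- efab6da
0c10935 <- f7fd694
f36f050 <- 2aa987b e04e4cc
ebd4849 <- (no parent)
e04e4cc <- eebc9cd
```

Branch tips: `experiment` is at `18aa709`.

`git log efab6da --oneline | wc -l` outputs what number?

5

Walking parent pointers from efab6da: reachable set = {77a13c8, ebd4849, eebc9cd, efab6da, f7fd694}.
That is 5 commits.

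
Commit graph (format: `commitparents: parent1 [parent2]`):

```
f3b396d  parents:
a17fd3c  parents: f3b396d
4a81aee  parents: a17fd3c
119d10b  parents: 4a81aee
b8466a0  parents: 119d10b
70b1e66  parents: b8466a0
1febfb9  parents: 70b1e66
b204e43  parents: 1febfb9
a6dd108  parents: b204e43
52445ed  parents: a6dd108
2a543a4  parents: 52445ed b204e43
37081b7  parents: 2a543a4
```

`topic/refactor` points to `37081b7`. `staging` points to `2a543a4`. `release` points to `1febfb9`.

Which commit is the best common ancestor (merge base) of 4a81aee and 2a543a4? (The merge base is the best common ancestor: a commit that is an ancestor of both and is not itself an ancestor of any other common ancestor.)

4a81aee

Ancestors of 4a81aee: {4a81aee, a17fd3c, f3b396d}.
Ancestors of 2a543a4: {119d10b, 1febfb9, 2a543a4, 4a81aee, 52445ed, 70b1e66, a17fd3c, a6dd108, b204e43, b8466a0, f3b396d}.
Common ancestors: {4a81aee, a17fd3c, f3b396d}.
Among these, 4a81aee is not an ancestor of any other common ancestor — it is the merge base.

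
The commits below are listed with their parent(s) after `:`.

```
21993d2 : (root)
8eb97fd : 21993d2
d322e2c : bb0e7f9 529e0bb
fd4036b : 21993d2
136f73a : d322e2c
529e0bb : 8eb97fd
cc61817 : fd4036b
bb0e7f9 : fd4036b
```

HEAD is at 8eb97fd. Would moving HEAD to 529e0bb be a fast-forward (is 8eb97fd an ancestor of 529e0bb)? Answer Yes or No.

A fast-forward from 8eb97fd to 529e0bb is possible iff 8eb97fd is an ancestor of 529e0bb.
Ancestors of 529e0bb: {21993d2, 529e0bb, 8eb97fd}.
8eb97fd is among them, so fast-forward is possible.

Yes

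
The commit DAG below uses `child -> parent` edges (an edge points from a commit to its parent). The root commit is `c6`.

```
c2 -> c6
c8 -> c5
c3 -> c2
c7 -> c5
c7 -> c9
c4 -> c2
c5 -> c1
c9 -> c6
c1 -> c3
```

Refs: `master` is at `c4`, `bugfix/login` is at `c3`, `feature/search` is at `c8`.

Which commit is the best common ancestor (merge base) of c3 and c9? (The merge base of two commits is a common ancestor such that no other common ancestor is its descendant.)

c6

Ancestors of c3: {c2, c3, c6}.
Ancestors of c9: {c6, c9}.
Common ancestors: {c6}.
The only common ancestor is c6, so it is the merge base.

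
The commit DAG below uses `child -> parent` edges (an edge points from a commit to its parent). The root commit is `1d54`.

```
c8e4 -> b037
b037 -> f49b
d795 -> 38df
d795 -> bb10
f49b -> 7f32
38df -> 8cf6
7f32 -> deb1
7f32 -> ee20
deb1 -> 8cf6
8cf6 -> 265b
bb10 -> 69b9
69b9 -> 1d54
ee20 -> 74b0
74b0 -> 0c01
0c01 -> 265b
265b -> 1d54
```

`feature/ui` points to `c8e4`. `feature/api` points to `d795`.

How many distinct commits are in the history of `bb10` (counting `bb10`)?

Walking parent pointers from bb10: reachable set = {1d54, 69b9, bb10}.
That is 3 commits.

3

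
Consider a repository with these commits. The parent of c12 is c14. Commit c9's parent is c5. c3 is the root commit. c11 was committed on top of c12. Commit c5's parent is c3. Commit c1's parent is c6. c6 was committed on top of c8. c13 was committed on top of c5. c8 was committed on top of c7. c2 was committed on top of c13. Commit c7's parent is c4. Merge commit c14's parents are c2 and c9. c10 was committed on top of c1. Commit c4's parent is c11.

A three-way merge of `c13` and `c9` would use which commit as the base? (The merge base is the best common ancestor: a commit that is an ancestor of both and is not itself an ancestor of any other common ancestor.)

c5

Ancestors of c13: {c13, c3, c5}.
Ancestors of c9: {c3, c5, c9}.
Common ancestors: {c3, c5}.
Among these, c5 is not an ancestor of any other common ancestor — it is the merge base.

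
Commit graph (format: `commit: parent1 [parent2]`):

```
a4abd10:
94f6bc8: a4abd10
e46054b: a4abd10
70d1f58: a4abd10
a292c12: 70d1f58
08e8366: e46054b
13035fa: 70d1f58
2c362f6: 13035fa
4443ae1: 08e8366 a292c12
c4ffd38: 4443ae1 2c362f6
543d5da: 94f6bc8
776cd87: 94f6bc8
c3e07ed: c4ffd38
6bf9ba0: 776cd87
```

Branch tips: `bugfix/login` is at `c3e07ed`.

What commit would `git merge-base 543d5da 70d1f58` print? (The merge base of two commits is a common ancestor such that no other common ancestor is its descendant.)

Ancestors of 543d5da: {543d5da, 94f6bc8, a4abd10}.
Ancestors of 70d1f58: {70d1f58, a4abd10}.
Common ancestors: {a4abd10}.
The only common ancestor is a4abd10, so it is the merge base.

a4abd10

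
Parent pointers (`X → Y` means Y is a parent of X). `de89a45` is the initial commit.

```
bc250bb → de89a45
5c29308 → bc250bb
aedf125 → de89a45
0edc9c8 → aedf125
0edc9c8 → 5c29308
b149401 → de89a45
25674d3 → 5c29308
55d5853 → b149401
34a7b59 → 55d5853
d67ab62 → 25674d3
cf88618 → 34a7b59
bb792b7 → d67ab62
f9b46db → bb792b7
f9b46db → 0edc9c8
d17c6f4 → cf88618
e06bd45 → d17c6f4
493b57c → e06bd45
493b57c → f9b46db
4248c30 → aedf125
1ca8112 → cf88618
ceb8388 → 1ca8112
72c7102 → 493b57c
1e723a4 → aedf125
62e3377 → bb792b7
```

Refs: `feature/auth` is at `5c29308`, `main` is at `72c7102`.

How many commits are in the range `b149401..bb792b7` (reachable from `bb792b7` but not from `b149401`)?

5

Reachable from bb792b7: {25674d3, 5c29308, bb792b7, bc250bb, d67ab62, de89a45}.
Reachable from b149401: {b149401, de89a45}.
In bb792b7's history but not b149401's: {25674d3, 5c29308, bb792b7, bc250bb, d67ab62} — 5 commits.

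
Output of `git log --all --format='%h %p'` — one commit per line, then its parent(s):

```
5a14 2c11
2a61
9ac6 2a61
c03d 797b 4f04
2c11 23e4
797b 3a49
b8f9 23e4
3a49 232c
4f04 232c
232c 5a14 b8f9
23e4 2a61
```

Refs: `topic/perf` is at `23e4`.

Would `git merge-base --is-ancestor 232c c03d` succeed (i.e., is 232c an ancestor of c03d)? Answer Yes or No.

Ancestors of c03d (commits reachable by following parents): {232c, 23e4, 2a61, 2c11, 3a49, 4f04, 5a14, 797b, b8f9, c03d}.
232c is in that set, so it is an ancestor of c03d.

Yes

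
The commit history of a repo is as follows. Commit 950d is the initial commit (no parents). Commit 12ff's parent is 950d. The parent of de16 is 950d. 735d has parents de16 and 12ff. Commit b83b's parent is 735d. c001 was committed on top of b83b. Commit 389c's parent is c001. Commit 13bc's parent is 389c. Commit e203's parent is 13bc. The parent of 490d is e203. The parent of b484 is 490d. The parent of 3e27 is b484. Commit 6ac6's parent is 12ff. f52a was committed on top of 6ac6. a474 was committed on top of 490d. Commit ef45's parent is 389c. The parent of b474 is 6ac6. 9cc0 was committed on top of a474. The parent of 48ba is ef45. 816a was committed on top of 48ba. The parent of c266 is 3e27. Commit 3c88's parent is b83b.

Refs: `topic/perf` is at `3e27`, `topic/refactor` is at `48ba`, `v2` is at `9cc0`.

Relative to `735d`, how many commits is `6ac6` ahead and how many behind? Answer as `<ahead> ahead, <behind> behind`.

Reachable from 6ac6: {12ff, 6ac6, 950d}.
Reachable from 735d: {12ff, 735d, 950d, de16}.
Only in 6ac6's history (ahead): {6ac6} — 1.
Only in 735d's history (behind): {735d, de16} — 2.

1 ahead, 2 behind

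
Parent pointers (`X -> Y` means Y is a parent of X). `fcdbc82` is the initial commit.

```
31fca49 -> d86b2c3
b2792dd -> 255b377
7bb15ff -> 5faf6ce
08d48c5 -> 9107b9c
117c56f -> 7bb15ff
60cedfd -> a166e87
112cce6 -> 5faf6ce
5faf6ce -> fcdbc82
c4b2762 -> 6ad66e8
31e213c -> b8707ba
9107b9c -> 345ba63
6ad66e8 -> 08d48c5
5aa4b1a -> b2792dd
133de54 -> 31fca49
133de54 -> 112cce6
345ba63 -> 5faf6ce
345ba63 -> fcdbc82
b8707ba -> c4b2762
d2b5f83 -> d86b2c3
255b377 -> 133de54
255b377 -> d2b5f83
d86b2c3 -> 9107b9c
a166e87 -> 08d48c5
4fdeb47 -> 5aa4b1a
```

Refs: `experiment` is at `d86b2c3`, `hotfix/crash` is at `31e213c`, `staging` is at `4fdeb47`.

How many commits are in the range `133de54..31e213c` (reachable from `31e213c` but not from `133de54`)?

Reachable from 31e213c: {08d48c5, 31e213c, 345ba63, 5faf6ce, 6ad66e8, 9107b9c, b8707ba, c4b2762, fcdbc82}.
Reachable from 133de54: {112cce6, 133de54, 31fca49, 345ba63, 5faf6ce, 9107b9c, d86b2c3, fcdbc82}.
In 31e213c's history but not 133de54's: {08d48c5, 31e213c, 6ad66e8, b8707ba, c4b2762} — 5 commits.

5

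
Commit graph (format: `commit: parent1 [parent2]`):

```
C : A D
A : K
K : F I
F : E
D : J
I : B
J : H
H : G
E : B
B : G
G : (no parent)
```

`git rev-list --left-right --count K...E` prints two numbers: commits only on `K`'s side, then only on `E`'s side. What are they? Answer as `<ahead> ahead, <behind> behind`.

Reachable from K: {B, E, F, G, I, K}.
Reachable from E: {B, E, G}.
Only in K's history (ahead): {F, I, K} — 3.
Only in E's history (behind): {} — 0.

3 ahead, 0 behind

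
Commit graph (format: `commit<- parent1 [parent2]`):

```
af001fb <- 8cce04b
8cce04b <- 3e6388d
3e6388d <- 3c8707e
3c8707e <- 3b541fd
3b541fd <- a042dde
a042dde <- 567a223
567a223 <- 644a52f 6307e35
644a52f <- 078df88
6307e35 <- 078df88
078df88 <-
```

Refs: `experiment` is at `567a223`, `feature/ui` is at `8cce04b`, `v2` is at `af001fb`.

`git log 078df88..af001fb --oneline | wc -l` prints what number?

Reachable from af001fb: {078df88, 3b541fd, 3c8707e, 3e6388d, 567a223, 6307e35, 644a52f, 8cce04b, a042dde, af001fb}.
Reachable from 078df88: {078df88}.
In af001fb's history but not 078df88's: {3b541fd, 3c8707e, 3e6388d, 567a223, 6307e35, 644a52f, 8cce04b, a042dde, af001fb} — 9 commits.

9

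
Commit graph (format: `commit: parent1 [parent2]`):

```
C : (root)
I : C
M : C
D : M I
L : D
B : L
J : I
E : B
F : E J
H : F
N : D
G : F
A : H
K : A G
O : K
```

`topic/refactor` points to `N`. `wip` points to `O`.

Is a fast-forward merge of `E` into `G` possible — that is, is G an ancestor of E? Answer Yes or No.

A fast-forward from G to E is possible iff G is an ancestor of E.
Ancestors of E: {B, C, D, E, I, L, M}.
G is not among them, so fast-forward is not possible.

No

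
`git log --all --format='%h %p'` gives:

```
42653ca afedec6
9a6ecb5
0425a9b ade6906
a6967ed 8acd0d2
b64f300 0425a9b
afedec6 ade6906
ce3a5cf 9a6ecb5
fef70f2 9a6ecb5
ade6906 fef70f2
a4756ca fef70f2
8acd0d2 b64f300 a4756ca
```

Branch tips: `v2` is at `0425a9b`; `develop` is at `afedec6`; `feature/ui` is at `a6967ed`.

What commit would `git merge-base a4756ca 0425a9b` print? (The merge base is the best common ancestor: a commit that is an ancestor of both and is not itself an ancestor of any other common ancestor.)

Ancestors of a4756ca: {9a6ecb5, a4756ca, fef70f2}.
Ancestors of 0425a9b: {0425a9b, 9a6ecb5, ade6906, fef70f2}.
Common ancestors: {9a6ecb5, fef70f2}.
Among these, fef70f2 is not an ancestor of any other common ancestor — it is the merge base.

fef70f2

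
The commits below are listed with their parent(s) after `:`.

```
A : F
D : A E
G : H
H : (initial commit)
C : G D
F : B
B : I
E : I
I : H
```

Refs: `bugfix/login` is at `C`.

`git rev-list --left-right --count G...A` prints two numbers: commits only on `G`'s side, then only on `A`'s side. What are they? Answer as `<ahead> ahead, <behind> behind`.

1 ahead, 4 behind

Reachable from G: {G, H}.
Reachable from A: {A, B, F, H, I}.
Only in G's history (ahead): {G} — 1.
Only in A's history (behind): {A, B, F, I} — 4.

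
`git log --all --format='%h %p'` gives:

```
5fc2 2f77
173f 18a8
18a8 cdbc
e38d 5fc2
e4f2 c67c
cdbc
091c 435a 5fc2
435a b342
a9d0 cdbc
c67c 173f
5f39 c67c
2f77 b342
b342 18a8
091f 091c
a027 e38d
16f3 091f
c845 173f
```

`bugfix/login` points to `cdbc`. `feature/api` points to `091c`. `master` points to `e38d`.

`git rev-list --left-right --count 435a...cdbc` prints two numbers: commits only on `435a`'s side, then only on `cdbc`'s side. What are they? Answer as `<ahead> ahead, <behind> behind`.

3 ahead, 0 behind

Reachable from 435a: {18a8, 435a, b342, cdbc}.
Reachable from cdbc: {cdbc}.
Only in 435a's history (ahead): {18a8, 435a, b342} — 3.
Only in cdbc's history (behind): {} — 0.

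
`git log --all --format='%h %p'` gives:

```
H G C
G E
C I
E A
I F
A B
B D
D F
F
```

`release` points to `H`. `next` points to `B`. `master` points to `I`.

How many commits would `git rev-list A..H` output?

Reachable from H: {A, B, C, D, E, F, G, H, I}.
Reachable from A: {A, B, D, F}.
In H's history but not A's: {C, E, G, H, I} — 5 commits.

5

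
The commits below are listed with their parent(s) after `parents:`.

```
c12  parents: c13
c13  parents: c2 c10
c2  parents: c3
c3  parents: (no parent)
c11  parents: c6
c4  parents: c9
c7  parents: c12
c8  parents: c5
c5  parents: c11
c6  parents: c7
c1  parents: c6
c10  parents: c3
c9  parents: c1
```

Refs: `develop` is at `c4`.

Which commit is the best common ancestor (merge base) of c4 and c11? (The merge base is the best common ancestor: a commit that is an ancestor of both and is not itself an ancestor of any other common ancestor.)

Ancestors of c4: {c1, c10, c12, c13, c2, c3, c4, c6, c7, c9}.
Ancestors of c11: {c10, c11, c12, c13, c2, c3, c6, c7}.
Common ancestors: {c10, c12, c13, c2, c3, c6, c7}.
Among these, c6 is not an ancestor of any other common ancestor — it is the merge base.

c6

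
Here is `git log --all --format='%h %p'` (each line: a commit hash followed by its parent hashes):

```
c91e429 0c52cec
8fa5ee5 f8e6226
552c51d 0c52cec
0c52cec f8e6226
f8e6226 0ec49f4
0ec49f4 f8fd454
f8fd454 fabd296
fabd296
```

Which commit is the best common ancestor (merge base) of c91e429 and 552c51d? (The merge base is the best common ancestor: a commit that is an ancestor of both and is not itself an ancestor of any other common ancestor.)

Ancestors of c91e429: {0c52cec, 0ec49f4, c91e429, f8e6226, f8fd454, fabd296}.
Ancestors of 552c51d: {0c52cec, 0ec49f4, 552c51d, f8e6226, f8fd454, fabd296}.
Common ancestors: {0c52cec, 0ec49f4, f8e6226, f8fd454, fabd296}.
Among these, 0c52cec is not an ancestor of any other common ancestor — it is the merge base.

0c52cec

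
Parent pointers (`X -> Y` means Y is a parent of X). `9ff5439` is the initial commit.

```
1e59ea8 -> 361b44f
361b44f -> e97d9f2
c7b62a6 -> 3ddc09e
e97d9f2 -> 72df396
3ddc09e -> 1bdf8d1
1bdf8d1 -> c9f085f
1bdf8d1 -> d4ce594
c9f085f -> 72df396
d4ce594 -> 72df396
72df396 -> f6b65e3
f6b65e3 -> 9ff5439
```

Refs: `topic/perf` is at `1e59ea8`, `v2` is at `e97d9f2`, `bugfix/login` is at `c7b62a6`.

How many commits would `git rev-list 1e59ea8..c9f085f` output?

1

Reachable from c9f085f: {72df396, 9ff5439, c9f085f, f6b65e3}.
Reachable from 1e59ea8: {1e59ea8, 361b44f, 72df396, 9ff5439, e97d9f2, f6b65e3}.
In c9f085f's history but not 1e59ea8's: {c9f085f} — 1 commit.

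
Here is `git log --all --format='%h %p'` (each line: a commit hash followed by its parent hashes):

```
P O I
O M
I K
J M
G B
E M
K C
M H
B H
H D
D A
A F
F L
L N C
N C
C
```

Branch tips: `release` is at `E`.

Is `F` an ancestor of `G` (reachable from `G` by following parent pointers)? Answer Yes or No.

Yes

Ancestors of G (commits reachable by following parents): {A, B, C, D, F, G, H, L, N}.
F is in that set, so it is an ancestor of G.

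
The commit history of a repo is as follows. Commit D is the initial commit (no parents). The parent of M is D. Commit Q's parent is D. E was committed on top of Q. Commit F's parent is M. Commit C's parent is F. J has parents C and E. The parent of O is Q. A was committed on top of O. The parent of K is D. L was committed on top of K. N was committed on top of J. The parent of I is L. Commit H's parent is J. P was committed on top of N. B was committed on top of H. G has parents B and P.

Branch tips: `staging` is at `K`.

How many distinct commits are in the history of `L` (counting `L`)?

3

Walking parent pointers from L: reachable set = {D, K, L}.
That is 3 commits.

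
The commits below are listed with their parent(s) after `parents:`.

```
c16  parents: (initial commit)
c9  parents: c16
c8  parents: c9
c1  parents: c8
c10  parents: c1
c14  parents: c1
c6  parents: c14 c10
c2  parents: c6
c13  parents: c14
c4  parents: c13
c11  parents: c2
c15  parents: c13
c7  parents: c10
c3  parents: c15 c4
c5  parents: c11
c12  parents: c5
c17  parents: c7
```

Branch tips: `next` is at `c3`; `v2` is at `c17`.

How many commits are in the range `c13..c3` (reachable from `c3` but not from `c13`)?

Reachable from c3: {c1, c13, c14, c15, c16, c3, c4, c8, c9}.
Reachable from c13: {c1, c13, c14, c16, c8, c9}.
In c3's history but not c13's: {c15, c3, c4} — 3 commits.

3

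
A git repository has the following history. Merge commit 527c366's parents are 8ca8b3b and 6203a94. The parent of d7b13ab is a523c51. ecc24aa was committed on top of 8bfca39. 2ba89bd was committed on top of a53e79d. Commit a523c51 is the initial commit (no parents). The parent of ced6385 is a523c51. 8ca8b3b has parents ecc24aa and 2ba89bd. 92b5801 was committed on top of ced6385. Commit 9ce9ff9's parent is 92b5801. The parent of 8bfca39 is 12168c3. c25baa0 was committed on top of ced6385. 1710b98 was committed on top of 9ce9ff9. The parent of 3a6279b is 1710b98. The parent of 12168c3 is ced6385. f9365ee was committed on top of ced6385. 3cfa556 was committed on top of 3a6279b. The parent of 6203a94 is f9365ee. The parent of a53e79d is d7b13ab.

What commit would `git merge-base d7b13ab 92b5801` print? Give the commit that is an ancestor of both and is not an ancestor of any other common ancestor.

a523c51

Ancestors of d7b13ab: {a523c51, d7b13ab}.
Ancestors of 92b5801: {92b5801, a523c51, ced6385}.
Common ancestors: {a523c51}.
The only common ancestor is a523c51, so it is the merge base.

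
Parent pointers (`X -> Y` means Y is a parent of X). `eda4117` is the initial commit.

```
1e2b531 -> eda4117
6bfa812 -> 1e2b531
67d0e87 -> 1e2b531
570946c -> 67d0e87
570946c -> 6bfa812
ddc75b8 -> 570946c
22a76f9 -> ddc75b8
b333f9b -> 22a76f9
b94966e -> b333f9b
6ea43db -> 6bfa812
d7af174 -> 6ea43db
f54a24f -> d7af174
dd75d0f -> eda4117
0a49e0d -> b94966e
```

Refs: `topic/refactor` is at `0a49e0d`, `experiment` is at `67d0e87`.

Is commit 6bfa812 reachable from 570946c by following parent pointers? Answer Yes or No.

Yes

Ancestors of 570946c (commits reachable by following parents): {1e2b531, 570946c, 67d0e87, 6bfa812, eda4117}.
6bfa812 is in that set, so it is an ancestor of 570946c.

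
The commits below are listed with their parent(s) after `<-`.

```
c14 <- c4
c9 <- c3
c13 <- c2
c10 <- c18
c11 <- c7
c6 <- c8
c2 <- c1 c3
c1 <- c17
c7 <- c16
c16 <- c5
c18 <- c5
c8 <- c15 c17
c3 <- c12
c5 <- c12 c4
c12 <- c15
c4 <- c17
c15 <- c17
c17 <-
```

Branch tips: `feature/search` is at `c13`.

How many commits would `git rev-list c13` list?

Walking parent pointers from c13: reachable set = {c1, c12, c13, c15, c17, c2, c3}.
That is 7 commits.

7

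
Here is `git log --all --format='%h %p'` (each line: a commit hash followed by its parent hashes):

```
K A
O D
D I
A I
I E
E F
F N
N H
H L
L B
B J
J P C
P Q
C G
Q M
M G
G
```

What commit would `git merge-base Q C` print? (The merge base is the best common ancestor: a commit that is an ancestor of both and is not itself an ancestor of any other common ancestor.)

G

Ancestors of Q: {G, M, Q}.
Ancestors of C: {C, G}.
Common ancestors: {G}.
The only common ancestor is G, so it is the merge base.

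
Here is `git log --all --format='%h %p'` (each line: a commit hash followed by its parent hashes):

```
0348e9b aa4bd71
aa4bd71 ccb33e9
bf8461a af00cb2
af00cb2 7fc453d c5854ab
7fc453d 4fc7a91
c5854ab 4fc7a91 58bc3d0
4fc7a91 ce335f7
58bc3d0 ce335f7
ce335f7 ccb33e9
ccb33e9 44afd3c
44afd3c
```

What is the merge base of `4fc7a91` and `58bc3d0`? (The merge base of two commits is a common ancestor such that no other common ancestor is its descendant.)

ce335f7

Ancestors of 4fc7a91: {44afd3c, 4fc7a91, ccb33e9, ce335f7}.
Ancestors of 58bc3d0: {44afd3c, 58bc3d0, ccb33e9, ce335f7}.
Common ancestors: {44afd3c, ccb33e9, ce335f7}.
Among these, ce335f7 is not an ancestor of any other common ancestor — it is the merge base.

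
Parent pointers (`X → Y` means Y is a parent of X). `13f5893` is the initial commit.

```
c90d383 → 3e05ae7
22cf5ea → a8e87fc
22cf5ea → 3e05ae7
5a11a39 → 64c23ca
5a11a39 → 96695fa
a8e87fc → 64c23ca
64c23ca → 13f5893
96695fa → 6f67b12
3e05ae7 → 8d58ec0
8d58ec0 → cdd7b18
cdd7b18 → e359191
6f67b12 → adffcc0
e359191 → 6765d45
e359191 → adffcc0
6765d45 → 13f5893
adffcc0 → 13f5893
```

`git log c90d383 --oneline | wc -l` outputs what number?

Walking parent pointers from c90d383: reachable set = {13f5893, 3e05ae7, 6765d45, 8d58ec0, adffcc0, c90d383, cdd7b18, e359191}.
That is 8 commits.

8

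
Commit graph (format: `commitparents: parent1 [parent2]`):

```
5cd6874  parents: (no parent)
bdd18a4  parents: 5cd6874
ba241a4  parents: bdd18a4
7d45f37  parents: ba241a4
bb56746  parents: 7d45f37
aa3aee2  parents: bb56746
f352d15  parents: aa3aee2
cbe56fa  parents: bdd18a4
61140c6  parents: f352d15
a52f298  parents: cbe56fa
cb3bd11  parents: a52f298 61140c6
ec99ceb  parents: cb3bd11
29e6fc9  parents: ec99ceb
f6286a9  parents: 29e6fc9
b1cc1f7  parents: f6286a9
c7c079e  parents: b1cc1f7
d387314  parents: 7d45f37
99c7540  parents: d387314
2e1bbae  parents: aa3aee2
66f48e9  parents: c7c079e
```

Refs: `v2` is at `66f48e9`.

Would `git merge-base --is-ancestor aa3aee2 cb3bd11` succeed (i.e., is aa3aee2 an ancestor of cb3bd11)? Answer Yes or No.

Ancestors of cb3bd11 (commits reachable by following parents): {5cd6874, 61140c6, 7d45f37, a52f298, aa3aee2, ba241a4, bb56746, bdd18a4, cb3bd11, cbe56fa, f352d15}.
aa3aee2 is in that set, so it is an ancestor of cb3bd11.

Yes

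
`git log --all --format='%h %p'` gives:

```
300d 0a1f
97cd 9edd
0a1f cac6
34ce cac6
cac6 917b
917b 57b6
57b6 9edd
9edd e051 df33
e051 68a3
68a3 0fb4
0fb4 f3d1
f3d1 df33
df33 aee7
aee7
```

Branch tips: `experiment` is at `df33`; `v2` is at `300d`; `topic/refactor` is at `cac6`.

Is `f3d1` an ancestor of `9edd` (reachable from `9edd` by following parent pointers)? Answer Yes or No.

Ancestors of 9edd (commits reachable by following parents): {0fb4, 68a3, 9edd, aee7, df33, e051, f3d1}.
f3d1 is in that set, so it is an ancestor of 9edd.

Yes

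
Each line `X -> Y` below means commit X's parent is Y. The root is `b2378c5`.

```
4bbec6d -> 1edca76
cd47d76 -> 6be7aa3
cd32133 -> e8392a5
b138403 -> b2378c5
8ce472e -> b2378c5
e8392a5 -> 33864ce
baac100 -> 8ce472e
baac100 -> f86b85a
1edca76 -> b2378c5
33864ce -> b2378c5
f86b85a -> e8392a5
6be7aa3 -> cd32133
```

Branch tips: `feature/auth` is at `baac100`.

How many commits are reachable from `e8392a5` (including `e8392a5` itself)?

Walking parent pointers from e8392a5: reachable set = {33864ce, b2378c5, e8392a5}.
That is 3 commits.

3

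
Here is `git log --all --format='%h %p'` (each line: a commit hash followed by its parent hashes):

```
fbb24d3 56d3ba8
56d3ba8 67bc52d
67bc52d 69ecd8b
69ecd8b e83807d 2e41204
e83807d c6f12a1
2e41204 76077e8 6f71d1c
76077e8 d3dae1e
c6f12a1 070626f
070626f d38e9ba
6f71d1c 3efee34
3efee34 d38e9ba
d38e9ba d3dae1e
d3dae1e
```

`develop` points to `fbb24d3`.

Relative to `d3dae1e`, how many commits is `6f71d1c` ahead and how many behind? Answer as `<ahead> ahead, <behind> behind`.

Reachable from 6f71d1c: {3efee34, 6f71d1c, d38e9ba, d3dae1e}.
Reachable from d3dae1e: {d3dae1e}.
Only in 6f71d1c's history (ahead): {3efee34, 6f71d1c, d38e9ba} — 3.
Only in d3dae1e's history (behind): {} — 0.

3 ahead, 0 behind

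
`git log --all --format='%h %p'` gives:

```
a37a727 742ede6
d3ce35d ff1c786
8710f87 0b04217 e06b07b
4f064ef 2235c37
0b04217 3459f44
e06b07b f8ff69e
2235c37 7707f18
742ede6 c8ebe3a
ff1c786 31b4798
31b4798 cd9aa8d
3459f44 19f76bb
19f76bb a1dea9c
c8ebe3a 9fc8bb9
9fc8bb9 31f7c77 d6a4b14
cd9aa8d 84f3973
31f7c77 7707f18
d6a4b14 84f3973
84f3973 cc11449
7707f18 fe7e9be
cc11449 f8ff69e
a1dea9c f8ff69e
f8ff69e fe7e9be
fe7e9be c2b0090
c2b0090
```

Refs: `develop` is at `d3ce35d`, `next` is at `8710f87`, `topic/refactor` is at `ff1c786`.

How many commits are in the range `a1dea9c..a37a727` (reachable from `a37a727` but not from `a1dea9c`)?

9

Reachable from a37a727: {31f7c77, 742ede6, 7707f18, 84f3973, 9fc8bb9, a37a727, c2b0090, c8ebe3a, cc11449, d6a4b14, f8ff69e, fe7e9be}.
Reachable from a1dea9c: {a1dea9c, c2b0090, f8ff69e, fe7e9be}.
In a37a727's history but not a1dea9c's: {31f7c77, 742ede6, 7707f18, 84f3973, 9fc8bb9, a37a727, c8ebe3a, cc11449, d6a4b14} — 9 commits.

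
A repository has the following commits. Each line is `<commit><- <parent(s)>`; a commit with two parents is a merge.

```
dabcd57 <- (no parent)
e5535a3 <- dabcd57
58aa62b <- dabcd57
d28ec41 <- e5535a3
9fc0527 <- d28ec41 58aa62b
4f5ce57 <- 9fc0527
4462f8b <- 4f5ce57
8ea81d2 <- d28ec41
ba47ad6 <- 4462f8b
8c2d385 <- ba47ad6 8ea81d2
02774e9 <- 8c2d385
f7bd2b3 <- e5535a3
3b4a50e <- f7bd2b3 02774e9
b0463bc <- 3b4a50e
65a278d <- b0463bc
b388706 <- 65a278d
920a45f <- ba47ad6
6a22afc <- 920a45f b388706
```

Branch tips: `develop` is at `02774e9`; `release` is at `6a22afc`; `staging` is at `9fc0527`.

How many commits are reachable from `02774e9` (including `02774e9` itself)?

Walking parent pointers from 02774e9: reachable set = {02774e9, 4462f8b, 4f5ce57, 58aa62b, 8c2d385, 8ea81d2, 9fc0527, ba47ad6, d28ec41, dabcd57, e5535a3}.
That is 11 commits.

11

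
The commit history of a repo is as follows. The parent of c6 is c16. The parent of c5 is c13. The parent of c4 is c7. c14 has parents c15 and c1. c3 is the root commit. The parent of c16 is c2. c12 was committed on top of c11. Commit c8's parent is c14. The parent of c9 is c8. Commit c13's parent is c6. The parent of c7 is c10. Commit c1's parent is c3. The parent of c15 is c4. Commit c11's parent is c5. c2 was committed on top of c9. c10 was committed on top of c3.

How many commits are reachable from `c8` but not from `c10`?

6

Reachable from c8: {c1, c10, c14, c15, c3, c4, c7, c8}.
Reachable from c10: {c10, c3}.
In c8's history but not c10's: {c1, c14, c15, c4, c7, c8} — 6 commits.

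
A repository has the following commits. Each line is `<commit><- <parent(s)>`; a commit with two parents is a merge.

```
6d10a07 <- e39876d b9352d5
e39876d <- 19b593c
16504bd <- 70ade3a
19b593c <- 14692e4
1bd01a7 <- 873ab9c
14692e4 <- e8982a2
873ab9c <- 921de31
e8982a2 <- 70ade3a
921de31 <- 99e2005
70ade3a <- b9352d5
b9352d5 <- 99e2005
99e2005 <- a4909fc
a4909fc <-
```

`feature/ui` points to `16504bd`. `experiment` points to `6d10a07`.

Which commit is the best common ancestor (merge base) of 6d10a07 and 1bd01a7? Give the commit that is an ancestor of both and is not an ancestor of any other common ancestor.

99e2005

Ancestors of 6d10a07: {14692e4, 19b593c, 6d10a07, 70ade3a, 99e2005, a4909fc, b9352d5, e39876d, e8982a2}.
Ancestors of 1bd01a7: {1bd01a7, 873ab9c, 921de31, 99e2005, a4909fc}.
Common ancestors: {99e2005, a4909fc}.
Among these, 99e2005 is not an ancestor of any other common ancestor — it is the merge base.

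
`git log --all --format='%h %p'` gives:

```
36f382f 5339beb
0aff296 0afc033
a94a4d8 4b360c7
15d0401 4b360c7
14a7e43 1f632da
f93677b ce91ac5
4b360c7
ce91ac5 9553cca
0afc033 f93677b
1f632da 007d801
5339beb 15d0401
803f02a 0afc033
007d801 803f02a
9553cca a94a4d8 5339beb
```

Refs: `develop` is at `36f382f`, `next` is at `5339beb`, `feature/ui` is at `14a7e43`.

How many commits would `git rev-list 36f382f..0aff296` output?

6

Reachable from 0aff296: {0afc033, 0aff296, 15d0401, 4b360c7, 5339beb, 9553cca, a94a4d8, ce91ac5, f93677b}.
Reachable from 36f382f: {15d0401, 36f382f, 4b360c7, 5339beb}.
In 0aff296's history but not 36f382f's: {0afc033, 0aff296, 9553cca, a94a4d8, ce91ac5, f93677b} — 6 commits.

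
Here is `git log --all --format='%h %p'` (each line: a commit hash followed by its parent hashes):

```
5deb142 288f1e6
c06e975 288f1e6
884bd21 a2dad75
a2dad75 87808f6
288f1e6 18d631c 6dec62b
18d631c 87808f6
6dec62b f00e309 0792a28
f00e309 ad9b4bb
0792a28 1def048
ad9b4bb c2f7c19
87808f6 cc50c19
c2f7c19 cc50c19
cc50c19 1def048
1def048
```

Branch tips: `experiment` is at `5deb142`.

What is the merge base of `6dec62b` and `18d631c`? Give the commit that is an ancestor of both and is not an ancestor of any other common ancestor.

cc50c19

Ancestors of 6dec62b: {0792a28, 1def048, 6dec62b, ad9b4bb, c2f7c19, cc50c19, f00e309}.
Ancestors of 18d631c: {18d631c, 1def048, 87808f6, cc50c19}.
Common ancestors: {1def048, cc50c19}.
Among these, cc50c19 is not an ancestor of any other common ancestor — it is the merge base.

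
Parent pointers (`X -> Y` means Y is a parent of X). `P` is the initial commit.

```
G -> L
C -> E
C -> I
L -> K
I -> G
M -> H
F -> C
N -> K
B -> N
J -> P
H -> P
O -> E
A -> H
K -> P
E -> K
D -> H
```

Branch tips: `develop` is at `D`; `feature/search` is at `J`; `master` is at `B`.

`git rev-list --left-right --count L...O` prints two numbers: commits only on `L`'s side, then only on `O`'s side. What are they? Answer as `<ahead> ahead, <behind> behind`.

1 ahead, 2 behind

Reachable from L: {K, L, P}.
Reachable from O: {E, K, O, P}.
Only in L's history (ahead): {L} — 1.
Only in O's history (behind): {E, O} — 2.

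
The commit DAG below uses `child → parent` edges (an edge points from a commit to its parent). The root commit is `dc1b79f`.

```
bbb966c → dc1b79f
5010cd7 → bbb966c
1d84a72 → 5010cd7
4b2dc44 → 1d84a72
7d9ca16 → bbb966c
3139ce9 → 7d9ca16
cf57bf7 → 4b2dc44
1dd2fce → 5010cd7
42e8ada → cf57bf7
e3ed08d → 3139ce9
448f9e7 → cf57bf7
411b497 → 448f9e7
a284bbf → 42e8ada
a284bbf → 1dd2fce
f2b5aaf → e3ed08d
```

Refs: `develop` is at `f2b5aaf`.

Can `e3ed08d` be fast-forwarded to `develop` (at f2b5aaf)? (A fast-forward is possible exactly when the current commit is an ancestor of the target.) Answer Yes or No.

A fast-forward from e3ed08d to f2b5aaf is possible iff e3ed08d is an ancestor of f2b5aaf.
Ancestors of f2b5aaf: {3139ce9, 7d9ca16, bbb966c, dc1b79f, e3ed08d, f2b5aaf}.
e3ed08d is among them, so fast-forward is possible.

Yes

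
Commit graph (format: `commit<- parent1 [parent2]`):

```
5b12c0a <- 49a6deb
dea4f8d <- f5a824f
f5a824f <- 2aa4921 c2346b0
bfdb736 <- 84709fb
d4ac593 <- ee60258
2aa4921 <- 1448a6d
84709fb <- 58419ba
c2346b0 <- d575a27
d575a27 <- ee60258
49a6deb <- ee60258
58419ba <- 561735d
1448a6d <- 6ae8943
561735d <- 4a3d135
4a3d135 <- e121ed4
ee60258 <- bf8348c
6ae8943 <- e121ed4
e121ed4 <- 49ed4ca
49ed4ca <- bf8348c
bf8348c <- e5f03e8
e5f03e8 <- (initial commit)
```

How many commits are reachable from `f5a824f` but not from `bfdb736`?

7

Reachable from f5a824f: {1448a6d, 2aa4921, 49ed4ca, 6ae8943, bf8348c, c2346b0, d575a27, e121ed4, e5f03e8, ee60258, f5a824f}.
Reachable from bfdb736: {49ed4ca, 4a3d135, 561735d, 58419ba, 84709fb, bf8348c, bfdb736, e121ed4, e5f03e8}.
In f5a824f's history but not bfdb736's: {1448a6d, 2aa4921, 6ae8943, c2346b0, d575a27, ee60258, f5a824f} — 7 commits.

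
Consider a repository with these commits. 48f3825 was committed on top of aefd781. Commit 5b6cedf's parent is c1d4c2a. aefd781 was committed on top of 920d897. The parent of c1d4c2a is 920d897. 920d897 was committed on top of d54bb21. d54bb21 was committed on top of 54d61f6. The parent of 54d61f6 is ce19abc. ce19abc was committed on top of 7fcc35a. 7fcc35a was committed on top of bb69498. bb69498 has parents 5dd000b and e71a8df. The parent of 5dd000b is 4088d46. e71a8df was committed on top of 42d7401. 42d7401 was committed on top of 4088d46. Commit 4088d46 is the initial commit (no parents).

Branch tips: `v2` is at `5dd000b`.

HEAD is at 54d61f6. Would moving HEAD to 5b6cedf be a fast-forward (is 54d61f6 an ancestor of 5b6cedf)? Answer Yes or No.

A fast-forward from 54d61f6 to 5b6cedf is possible iff 54d61f6 is an ancestor of 5b6cedf.
Ancestors of 5b6cedf: {4088d46, 42d7401, 54d61f6, 5b6cedf, 5dd000b, 7fcc35a, 920d897, bb69498, c1d4c2a, ce19abc, d54bb21, e71a8df}.
54d61f6 is among them, so fast-forward is possible.

Yes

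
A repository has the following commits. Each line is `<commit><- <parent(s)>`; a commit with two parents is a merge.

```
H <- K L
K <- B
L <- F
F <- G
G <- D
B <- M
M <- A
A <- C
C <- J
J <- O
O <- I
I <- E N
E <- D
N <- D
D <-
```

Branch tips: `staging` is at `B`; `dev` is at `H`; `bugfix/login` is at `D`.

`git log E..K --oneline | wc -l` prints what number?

Reachable from K: {A, B, C, D, E, I, J, K, M, N, O}.
Reachable from E: {D, E}.
In K's history but not E's: {A, B, C, I, J, K, M, N, O} — 9 commits.

9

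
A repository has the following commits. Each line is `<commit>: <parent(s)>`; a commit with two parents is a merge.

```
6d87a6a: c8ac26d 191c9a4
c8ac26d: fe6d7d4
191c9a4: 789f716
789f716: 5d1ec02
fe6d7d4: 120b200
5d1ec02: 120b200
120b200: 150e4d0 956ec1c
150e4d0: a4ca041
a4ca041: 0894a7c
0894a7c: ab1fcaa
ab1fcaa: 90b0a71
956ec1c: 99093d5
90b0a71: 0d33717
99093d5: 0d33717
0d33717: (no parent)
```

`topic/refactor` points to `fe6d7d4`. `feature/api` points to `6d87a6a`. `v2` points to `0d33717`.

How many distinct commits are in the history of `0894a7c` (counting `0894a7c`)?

4

Walking parent pointers from 0894a7c: reachable set = {0894a7c, 0d33717, 90b0a71, ab1fcaa}.
That is 4 commits.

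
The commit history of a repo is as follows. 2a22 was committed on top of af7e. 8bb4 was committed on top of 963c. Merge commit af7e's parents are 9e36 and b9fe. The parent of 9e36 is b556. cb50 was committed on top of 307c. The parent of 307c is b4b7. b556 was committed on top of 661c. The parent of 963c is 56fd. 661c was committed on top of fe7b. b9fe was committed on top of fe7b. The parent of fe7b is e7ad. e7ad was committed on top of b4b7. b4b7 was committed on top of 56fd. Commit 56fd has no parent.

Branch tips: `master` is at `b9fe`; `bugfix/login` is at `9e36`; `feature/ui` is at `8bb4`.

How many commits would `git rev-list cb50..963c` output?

1

Reachable from 963c: {56fd, 963c}.
Reachable from cb50: {307c, 56fd, b4b7, cb50}.
In 963c's history but not cb50's: {963c} — 1 commit.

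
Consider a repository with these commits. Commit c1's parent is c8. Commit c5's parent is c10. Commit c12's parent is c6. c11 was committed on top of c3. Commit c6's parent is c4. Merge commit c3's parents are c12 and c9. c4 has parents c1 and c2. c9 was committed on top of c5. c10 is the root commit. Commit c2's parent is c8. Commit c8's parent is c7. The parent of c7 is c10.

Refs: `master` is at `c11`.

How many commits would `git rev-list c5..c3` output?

Reachable from c3: {c1, c10, c12, c2, c3, c4, c5, c6, c7, c8, c9}.
Reachable from c5: {c10, c5}.
In c3's history but not c5's: {c1, c12, c2, c3, c4, c6, c7, c8, c9} — 9 commits.

9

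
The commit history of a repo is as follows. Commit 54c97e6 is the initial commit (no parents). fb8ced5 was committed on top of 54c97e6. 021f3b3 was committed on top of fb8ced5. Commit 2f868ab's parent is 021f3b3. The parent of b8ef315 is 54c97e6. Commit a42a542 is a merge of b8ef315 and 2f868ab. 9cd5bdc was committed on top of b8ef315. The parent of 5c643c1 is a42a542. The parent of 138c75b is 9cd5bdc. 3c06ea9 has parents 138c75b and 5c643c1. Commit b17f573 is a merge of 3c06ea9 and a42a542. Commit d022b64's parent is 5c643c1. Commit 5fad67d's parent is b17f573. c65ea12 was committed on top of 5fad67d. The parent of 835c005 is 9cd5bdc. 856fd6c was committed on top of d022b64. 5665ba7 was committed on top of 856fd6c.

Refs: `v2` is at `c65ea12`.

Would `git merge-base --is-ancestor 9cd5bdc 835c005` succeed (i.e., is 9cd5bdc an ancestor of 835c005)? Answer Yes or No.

Ancestors of 835c005 (commits reachable by following parents): {54c97e6, 835c005, 9cd5bdc, b8ef315}.
9cd5bdc is in that set, so it is an ancestor of 835c005.

Yes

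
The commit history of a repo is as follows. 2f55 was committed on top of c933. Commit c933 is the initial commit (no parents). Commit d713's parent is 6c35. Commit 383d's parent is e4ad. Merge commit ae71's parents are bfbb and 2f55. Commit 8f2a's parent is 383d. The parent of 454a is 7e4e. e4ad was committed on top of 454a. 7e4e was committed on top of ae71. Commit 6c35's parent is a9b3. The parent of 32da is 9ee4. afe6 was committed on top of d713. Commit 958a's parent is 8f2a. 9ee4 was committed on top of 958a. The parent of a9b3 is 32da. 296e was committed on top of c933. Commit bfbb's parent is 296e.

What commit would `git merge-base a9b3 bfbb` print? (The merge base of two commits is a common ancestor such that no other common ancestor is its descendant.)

Ancestors of a9b3: {296e, 2f55, 32da, 383d, 454a, 7e4e, 8f2a, 958a, 9ee4, a9b3, ae71, bfbb, c933, e4ad}.
Ancestors of bfbb: {296e, bfbb, c933}.
Common ancestors: {296e, bfbb, c933}.
Among these, bfbb is not an ancestor of any other common ancestor — it is the merge base.

bfbb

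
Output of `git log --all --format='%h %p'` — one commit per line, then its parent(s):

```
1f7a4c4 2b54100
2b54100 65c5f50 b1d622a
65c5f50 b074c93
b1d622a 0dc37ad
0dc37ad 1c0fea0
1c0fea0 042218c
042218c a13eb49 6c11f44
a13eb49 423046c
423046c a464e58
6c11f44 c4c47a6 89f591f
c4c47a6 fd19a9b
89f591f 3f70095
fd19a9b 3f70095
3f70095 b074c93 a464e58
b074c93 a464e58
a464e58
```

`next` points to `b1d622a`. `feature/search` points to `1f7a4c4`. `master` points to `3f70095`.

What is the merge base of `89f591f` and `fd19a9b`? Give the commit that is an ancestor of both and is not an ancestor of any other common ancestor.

3f70095

Ancestors of 89f591f: {3f70095, 89f591f, a464e58, b074c93}.
Ancestors of fd19a9b: {3f70095, a464e58, b074c93, fd19a9b}.
Common ancestors: {3f70095, a464e58, b074c93}.
Among these, 3f70095 is not an ancestor of any other common ancestor — it is the merge base.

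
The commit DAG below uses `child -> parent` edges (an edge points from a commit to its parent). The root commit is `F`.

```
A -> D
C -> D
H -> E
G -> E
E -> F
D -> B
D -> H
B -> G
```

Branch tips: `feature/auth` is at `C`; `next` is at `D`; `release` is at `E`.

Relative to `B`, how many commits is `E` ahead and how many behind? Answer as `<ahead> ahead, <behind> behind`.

0 ahead, 2 behind

Reachable from E: {E, F}.
Reachable from B: {B, E, F, G}.
Only in E's history (ahead): {} — 0.
Only in B's history (behind): {B, G} — 2.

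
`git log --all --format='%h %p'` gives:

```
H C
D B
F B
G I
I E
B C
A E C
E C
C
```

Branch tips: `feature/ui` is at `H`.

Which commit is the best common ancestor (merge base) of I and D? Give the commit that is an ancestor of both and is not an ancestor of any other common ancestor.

C

Ancestors of I: {C, E, I}.
Ancestors of D: {B, C, D}.
Common ancestors: {C}.
The only common ancestor is C, so it is the merge base.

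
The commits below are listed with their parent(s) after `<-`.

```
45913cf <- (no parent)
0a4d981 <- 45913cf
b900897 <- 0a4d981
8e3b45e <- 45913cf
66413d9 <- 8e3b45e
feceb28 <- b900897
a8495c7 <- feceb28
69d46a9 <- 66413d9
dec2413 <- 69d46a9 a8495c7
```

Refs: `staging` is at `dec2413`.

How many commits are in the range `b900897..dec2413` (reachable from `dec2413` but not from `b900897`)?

Reachable from dec2413: {0a4d981, 45913cf, 66413d9, 69d46a9, 8e3b45e, a8495c7, b900897, dec2413, feceb28}.
Reachable from b900897: {0a4d981, 45913cf, b900897}.
In dec2413's history but not b900897's: {66413d9, 69d46a9, 8e3b45e, a8495c7, dec2413, feceb28} — 6 commits.

6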